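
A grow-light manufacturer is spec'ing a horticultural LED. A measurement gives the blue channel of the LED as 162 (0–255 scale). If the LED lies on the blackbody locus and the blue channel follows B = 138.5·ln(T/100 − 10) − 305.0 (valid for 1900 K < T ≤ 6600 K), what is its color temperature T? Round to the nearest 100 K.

3900 K

ln(t − 10) = (162 + 305.0) / 138.5 = 3.3718.
t − 10 = e^3.3718 = 29.132, so t = 39.132.
T = 100·t = 3913 K → 3900 K to the nearest 100 K.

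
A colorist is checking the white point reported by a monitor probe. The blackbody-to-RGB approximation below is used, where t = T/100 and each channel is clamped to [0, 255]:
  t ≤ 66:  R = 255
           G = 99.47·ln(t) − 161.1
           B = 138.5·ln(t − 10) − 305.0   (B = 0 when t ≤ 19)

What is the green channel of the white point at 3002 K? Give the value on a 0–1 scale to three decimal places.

0.695

t = 3002/100 = 30.02; the t ≤ 66 branch applies.
G = 99.47·ln 30.02 − 161.1 = 99.47·3.4019 − 161.1 = 177.283.
On a 0–1 scale: 177.283/255 = 0.6952 → 0.695.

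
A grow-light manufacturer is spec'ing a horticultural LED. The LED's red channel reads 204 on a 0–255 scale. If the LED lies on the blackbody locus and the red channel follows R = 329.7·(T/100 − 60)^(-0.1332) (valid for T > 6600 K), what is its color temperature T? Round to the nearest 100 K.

9700 K

(t − 60)^(-0.1332) = 204/329.7 = 0.61874.
t − 60 = 0.61874^(1/-0.1332) = 0.61874^(-7.508) = 36.748, so t = 96.748.
T = 100·t = 9675 K → 9700 K to the nearest 100 K.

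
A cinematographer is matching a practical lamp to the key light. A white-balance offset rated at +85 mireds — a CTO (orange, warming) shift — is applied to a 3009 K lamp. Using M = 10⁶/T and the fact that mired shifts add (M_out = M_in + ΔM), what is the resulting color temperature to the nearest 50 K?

M_in = 10⁶/3009 = 332.34 mireds.
M_out = 332.34 + (+85) = 417.34 mireds.
T_out = 10⁶/417.34 = 2396.1 K → 2400 K.

2400 K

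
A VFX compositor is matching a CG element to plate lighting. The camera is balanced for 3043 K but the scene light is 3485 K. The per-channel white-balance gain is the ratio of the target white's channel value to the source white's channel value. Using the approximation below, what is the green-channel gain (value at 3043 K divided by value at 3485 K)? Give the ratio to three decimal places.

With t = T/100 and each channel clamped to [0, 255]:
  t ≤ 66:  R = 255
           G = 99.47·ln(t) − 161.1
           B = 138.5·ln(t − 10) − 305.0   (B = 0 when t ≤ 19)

0.930

At 3485 K (t = 34.85):
  G = 99.47·ln 34.85 − 161.1 = 99.47·3.5511 − 161.1 = 192.123.
At 3043 K (t = 30.43):
  G = 99.47·ln 30.43 − 161.1 = 99.47·3.4154 − 161.1 = 178.633.
Gain = 178.633 / 192.123 = 0.9298 → 0.930.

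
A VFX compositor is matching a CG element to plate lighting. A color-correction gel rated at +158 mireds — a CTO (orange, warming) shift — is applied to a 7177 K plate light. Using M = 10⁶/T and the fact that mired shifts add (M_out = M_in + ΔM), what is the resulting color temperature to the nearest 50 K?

3350 K

M_in = 10⁶/7177 = 139.33 mireds.
M_out = 139.33 + (+158) = 297.33 mireds.
T_out = 10⁶/297.33 = 3363.2 K → 3350 K.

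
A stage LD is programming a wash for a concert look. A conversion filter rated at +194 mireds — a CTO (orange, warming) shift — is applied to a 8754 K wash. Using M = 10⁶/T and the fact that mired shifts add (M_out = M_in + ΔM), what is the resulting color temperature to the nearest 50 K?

3250 K

M_in = 10⁶/8754 = 114.23 mireds.
M_out = 114.23 + (+194) = 308.23 mireds.
T_out = 10⁶/308.23 = 3244.3 K → 3250 K.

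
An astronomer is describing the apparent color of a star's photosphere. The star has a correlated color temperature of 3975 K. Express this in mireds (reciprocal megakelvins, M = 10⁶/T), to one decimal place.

251.6 mireds

M = 10⁶ / 3975 = 251.572 → 251.6 mireds.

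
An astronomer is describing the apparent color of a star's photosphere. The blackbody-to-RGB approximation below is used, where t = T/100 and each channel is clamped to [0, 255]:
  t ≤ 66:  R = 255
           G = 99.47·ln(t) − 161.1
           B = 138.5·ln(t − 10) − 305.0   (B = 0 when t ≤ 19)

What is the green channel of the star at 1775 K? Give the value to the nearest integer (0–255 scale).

125

t = 1775/100 = 17.75; the t ≤ 66 branch applies.
G = 99.47·ln 17.75 − 161.1 = 99.47·2.8764 − 161.1 = 125.014.
Rounded: 125.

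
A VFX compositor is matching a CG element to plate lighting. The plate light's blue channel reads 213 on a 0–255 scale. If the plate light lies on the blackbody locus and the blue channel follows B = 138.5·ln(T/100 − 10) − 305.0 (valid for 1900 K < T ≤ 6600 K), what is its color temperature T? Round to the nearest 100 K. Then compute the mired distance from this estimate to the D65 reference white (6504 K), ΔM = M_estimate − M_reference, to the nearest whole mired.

ln(t − 10) = (213 + 305.0) / 138.5 = 3.7401.
t − 10 = e^3.7401 = 42.101, so t = 52.101.
T = 100·t = 5210 K → 5200 K to the nearest 100 K.
M_estimate = 10⁶/5200 = 192.31; M_reference = 10⁶/6504 = 153.75.
ΔM = 192.31 − 153.75 = 38.56 → +39 mireds.

+39 mireds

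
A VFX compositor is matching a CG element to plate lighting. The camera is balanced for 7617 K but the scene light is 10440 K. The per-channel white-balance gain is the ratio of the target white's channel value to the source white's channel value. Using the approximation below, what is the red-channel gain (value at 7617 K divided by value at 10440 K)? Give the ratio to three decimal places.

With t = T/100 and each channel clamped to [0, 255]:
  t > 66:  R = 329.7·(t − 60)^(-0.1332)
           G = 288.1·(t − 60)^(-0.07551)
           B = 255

1.144

At 10440 K (t = 104.4):
  R = 329.7·(104.4 − 60)^(-0.1332) = 329.7·44.4^(-0.1332) = 329.7·0.60335 = 198.924.
At 7617 K (t = 76.17):
  R = 329.7·(76.17 − 60)^(-0.1332) = 329.7·16.17^(-0.1332) = 329.7·0.69024 = 227.572.
Gain = 227.572 / 198.924 = 1.1440 → 1.144.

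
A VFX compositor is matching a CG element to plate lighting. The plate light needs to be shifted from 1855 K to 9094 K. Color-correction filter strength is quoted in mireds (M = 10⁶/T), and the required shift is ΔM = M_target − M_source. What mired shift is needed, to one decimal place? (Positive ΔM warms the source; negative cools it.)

-429.1 mireds

M_source = 10⁶/1855 = 539.084; M_target = 10⁶/9094 = 109.963.
ΔM = 109.963 − 539.084 = -429.121 → -429.1 mireds, a cooling shift.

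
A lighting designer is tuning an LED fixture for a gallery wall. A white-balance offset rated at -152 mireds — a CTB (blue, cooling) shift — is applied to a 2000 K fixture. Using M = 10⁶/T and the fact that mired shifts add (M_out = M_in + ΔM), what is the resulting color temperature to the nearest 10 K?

2870 K

M_in = 10⁶/2000 = 500.00 mireds.
M_out = 500.00 + (-152) = 348.00 mireds.
T_out = 10⁶/348.00 = 2873.6 K → 2870 K.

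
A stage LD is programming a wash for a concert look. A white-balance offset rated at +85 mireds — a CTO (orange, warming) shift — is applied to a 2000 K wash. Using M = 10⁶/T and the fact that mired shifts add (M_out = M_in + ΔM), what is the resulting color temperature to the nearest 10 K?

1710 K

M_in = 10⁶/2000 = 500.00 mireds.
M_out = 500.00 + (+85) = 585.00 mireds.
T_out = 10⁶/585.00 = 1709.4 K → 1710 K.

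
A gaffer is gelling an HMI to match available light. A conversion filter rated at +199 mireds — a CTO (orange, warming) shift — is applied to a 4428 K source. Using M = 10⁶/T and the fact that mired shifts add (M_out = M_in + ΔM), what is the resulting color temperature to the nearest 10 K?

M_in = 10⁶/4428 = 225.84 mireds.
M_out = 225.84 + (+199) = 424.84 mireds.
T_out = 10⁶/424.84 = 2353.9 K → 2350 K.

2350 K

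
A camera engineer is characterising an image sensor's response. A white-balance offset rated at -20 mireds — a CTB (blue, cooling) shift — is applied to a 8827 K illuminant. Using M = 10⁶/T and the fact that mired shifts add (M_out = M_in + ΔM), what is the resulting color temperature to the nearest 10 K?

M_in = 10⁶/8827 = 113.29 mireds.
M_out = 113.29 + (-20) = 93.29 mireds.
T_out = 10⁶/93.29 = 10719.4 K → 10720 K.

10720 K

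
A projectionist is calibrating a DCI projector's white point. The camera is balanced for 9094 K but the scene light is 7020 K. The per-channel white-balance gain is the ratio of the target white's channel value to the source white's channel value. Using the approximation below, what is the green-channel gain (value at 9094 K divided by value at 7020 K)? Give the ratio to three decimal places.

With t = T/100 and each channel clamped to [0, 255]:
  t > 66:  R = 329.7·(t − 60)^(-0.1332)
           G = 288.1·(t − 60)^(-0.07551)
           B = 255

0.920

At 7020 K (t = 70.2):
  G = 288.1·(70.2 − 60)^(-0.07551) = 288.1·10.2^(-0.07551) = 288.1·0.83915 = 241.760.
At 9094 K (t = 90.94):
  G = 288.1·(90.94 − 60)^(-0.07551) = 288.1·30.94^(-0.07551) = 288.1·0.77170 = 222.328.
Gain = 222.328 / 241.760 = 0.9196 → 0.920.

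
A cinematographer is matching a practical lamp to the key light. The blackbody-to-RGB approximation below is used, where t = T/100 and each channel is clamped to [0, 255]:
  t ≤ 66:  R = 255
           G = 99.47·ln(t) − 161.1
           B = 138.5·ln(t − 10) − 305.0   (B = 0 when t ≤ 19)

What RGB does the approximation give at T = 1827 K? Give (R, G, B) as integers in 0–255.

(255, 128, 0)

t = 1827/100 = 18.27; the t ≤ 66 branch applies.
R = 255 by definition for t ≤ 66.
G = 99.47·ln 18.27 − 161.1 = 99.47·2.9053 − 161.1 = 127.886.
t = 18.27 ≤ 19, so B = 0.
Rounded: (255, 128, 0).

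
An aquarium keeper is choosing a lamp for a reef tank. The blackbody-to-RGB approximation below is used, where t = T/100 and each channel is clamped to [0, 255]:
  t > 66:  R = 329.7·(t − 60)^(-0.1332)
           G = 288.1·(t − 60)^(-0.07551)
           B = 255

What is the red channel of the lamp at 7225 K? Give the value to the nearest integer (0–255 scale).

t = 7225/100 = 72.25; the t > 66 branch applies.
R = 329.7·(72.25 − 60)^(-0.1332) = 329.7·12.25^(-0.1332) = 329.7·0.71624 = 236.145.
Rounded: 236.

236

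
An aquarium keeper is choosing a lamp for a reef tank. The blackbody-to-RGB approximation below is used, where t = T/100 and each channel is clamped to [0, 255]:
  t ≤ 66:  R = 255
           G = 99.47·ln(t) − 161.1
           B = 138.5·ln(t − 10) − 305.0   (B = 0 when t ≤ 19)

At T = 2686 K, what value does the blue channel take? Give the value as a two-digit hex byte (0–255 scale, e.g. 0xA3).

t = 2686/100 = 26.86; the t ≤ 66 branch applies.
B = 138.5·ln(26.86 − 10) − 305.0 = 138.5·ln 16.86 − 305.0 = 138.5·2.8249 − 305.0 = 86.255.
Rounded: 86; in hex, 0x56.

0x56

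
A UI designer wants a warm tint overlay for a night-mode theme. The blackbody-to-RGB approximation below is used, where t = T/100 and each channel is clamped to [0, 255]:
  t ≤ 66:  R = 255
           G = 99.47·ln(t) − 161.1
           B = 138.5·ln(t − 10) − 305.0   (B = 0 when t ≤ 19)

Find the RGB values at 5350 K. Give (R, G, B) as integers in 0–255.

(255, 235, 218)

t = 5350/100 = 53.5; the t ≤ 66 branch applies.
R = 255 by definition for t ≤ 66.
G = 99.47·ln 53.5 − 161.1 = 99.47·3.9797 − 161.1 = 234.759.
B = 138.5·ln(53.5 − 10) − 305.0 = 138.5·ln 43.5 − 305.0 = 138.5·3.7728 − 305.0 = 217.527.
Rounded: (255, 235, 218).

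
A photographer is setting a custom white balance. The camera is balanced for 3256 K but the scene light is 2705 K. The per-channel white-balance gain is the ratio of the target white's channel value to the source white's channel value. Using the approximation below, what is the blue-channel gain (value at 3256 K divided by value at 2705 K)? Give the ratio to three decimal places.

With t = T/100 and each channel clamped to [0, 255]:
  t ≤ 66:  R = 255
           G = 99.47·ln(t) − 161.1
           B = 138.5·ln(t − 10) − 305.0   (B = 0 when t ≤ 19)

1.442

At 2705 K (t = 27.05):
  B = 138.5·ln(27.05 − 10) − 305.0 = 138.5·ln 17.05 − 305.0 = 138.5·2.8362 − 305.0 = 87.807.
At 3256 K (t = 32.56):
  B = 138.5·ln(32.56 − 10) − 305.0 = 138.5·ln 22.56 − 305.0 = 138.5·3.1162 − 305.0 = 126.591.
Gain = 126.591 / 87.807 = 1.4417 → 1.442.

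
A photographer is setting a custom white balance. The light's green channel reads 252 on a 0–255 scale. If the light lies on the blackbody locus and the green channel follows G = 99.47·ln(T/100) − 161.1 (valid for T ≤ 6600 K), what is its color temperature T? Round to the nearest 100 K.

ln t = (252 + 161.1) / 99.47 = 4.1530.
t = e^4.1530 = 63.625.
T = 100·t = 6363 K → 6400 K to the nearest 100 K.

6400 K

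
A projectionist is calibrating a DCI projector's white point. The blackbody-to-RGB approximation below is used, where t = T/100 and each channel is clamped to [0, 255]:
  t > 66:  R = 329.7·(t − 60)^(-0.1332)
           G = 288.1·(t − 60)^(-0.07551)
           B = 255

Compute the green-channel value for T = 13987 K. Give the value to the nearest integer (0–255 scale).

207

t = 13987/100 = 139.87; the t > 66 branch applies.
G = 288.1·(139.87 − 60)^(-0.07551) = 288.1·79.87^(-0.07551) = 288.1·0.71837 = 206.964.
Rounded: 207.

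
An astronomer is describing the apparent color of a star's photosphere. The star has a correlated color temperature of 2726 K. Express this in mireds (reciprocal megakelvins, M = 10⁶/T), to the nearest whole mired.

367 mireds

M = 10⁶ / 2726 = 366.838 → 367 mireds.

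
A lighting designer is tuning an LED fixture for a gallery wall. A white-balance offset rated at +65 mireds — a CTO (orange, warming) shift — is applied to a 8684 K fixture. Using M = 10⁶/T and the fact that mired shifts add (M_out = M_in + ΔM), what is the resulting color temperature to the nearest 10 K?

M_in = 10⁶/8684 = 115.15 mireds.
M_out = 115.15 + (+65) = 180.15 mireds.
T_out = 10⁶/180.15 = 5550.8 K → 5550 K.

5550 K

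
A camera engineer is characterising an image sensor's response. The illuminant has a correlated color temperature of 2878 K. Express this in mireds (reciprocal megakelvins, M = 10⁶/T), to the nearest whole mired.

M = 10⁶ / 2878 = 347.464 → 347 mireds.

347 mireds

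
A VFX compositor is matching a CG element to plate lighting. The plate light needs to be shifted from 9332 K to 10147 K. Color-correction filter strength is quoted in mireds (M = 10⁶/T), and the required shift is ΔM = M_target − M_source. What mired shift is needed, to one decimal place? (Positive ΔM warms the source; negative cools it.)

M_source = 10⁶/9332 = 107.158; M_target = 10⁶/10147 = 98.551.
ΔM = 98.551 − 107.158 = -8.607 → -8.6 mireds, a cooling shift.

-8.6 mireds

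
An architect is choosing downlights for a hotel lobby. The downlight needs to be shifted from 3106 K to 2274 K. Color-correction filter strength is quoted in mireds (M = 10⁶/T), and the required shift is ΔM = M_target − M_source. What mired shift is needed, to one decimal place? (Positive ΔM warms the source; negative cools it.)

+117.8 mireds

M_source = 10⁶/3106 = 321.958; M_target = 10⁶/2274 = 439.754.
ΔM = 439.754 − 321.958 = 117.796 → +117.8 mireds, a warming shift.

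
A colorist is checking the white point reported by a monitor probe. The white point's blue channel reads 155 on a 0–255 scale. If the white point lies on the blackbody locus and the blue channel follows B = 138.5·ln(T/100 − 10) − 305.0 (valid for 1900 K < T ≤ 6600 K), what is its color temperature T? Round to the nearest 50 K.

ln(t − 10) = (155 + 305.0) / 138.5 = 3.3213.
t − 10 = e^3.3213 = 27.696, so t = 37.696.
T = 100·t = 3770 K → 3750 K to the nearest 50 K.

3750 K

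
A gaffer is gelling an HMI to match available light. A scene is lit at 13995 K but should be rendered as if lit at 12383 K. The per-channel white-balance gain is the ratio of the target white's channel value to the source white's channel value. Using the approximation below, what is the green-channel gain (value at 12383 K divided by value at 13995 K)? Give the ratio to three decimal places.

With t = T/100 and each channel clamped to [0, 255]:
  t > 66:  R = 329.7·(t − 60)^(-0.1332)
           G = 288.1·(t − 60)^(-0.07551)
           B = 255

At 13995 K (t = 139.95):
  G = 288.1·(139.95 − 60)^(-0.07551) = 288.1·79.95^(-0.07551) = 288.1·0.71832 = 206.948.
At 12383 K (t = 123.83):
  G = 288.1·(123.83 − 60)^(-0.07551) = 288.1·63.83^(-0.07551) = 288.1·0.73064 = 210.497.
Gain = 210.497 / 206.948 = 1.0171 → 1.017.

1.017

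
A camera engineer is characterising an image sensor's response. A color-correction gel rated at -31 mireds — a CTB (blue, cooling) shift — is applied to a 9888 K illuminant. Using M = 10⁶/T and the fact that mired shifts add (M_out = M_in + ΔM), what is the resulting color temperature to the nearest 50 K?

14250 K

M_in = 10⁶/9888 = 101.13 mireds.
M_out = 101.13 + (-31) = 70.13 mireds.
T_out = 10⁶/70.13 = 14258.7 K → 14250 K.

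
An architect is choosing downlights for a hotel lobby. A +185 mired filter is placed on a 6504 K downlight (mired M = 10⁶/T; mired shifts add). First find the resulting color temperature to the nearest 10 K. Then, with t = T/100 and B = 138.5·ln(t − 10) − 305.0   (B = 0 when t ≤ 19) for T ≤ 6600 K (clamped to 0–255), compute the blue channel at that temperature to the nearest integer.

M_in = 10⁶/6504 = 153.75; M_out = 153.75 + (+185) = 338.75.
T_out = 10⁶/338.75 = 2952.0 K → 2950 K; t = 29.5.
B = 138.5·ln(29.5 − 10) − 305.0 = 138.5·ln 19.5 − 305.0 = 138.5·2.9704 − 305.0 = 106.402.
Rounded: 106.

106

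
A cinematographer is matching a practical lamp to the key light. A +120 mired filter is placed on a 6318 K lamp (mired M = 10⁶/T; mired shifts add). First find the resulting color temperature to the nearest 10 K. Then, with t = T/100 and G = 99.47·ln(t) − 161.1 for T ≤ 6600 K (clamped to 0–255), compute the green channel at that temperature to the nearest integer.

195

M_in = 10⁶/6318 = 158.28; M_out = 158.28 + (+120) = 278.28.
T_out = 10⁶/278.28 = 3593.5 K → 3590 K; t = 35.9.
G = 99.47·ln 35.9 − 161.1 = 99.47·3.5807 − 161.1 = 195.076.
Rounded: 195.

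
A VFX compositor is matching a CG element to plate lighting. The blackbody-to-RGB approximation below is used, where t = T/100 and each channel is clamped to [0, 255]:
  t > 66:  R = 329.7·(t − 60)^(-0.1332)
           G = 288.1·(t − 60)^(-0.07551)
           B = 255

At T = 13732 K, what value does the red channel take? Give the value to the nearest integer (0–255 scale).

185

t = 13732/100 = 137.32; the t > 66 branch applies.
R = 329.7·(137.32 − 60)^(-0.1332) = 329.7·77.32^(-0.1332) = 329.7·0.56038 = 184.756.
Rounded: 185.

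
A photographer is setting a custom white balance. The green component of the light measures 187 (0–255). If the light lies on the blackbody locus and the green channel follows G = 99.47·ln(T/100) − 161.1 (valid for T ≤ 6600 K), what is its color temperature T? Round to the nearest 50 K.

3300 K

ln t = (187 + 161.1) / 99.47 = 3.4995.
t = e^3.4995 = 33.100.
T = 100·t = 3310 K → 3300 K to the nearest 50 K.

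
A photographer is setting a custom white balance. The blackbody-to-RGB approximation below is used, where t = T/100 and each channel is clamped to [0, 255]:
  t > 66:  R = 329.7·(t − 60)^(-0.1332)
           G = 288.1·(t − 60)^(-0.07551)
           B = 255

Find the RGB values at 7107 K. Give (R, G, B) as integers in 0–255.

(239, 240, 255)

t = 7107/100 = 71.07; the t > 66 branch applies.
R = 329.7·(71.07 − 60)^(-0.1332) = 329.7·11.07^(-0.1332) = 329.7·0.72597 = 239.353.
G = 288.1·(71.07 − 60)^(-0.07551) = 288.1·11.07^(-0.07551) = 288.1·0.83398 = 240.270.
B = 255 by definition for t > 66.
Rounded: (239, 240, 255).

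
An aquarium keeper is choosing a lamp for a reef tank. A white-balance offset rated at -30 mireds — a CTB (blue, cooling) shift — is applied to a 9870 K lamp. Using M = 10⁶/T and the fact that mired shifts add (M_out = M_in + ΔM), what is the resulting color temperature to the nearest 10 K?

M_in = 10⁶/9870 = 101.32 mireds.
M_out = 101.32 + (-30) = 71.32 mireds.
T_out = 10⁶/71.32 = 14021.9 K → 14020 K.

14020 K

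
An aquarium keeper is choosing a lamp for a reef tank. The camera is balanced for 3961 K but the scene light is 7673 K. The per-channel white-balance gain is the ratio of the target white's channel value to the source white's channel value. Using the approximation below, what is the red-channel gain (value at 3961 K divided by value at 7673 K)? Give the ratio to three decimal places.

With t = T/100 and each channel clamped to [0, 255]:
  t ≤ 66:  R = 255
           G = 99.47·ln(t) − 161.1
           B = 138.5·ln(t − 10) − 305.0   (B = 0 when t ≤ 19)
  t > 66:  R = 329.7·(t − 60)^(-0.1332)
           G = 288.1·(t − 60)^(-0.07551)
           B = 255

1.126

At 7673 K (t = 76.73):
  R = 329.7·(76.73 − 60)^(-0.1332) = 329.7·16.73^(-0.1332) = 329.7·0.68712 = 226.542.
At 3961 K (t = 39.61):
  R = 255 by definition for t ≤ 66.
Gain = 255.000 / 226.542 = 1.1256 → 1.126.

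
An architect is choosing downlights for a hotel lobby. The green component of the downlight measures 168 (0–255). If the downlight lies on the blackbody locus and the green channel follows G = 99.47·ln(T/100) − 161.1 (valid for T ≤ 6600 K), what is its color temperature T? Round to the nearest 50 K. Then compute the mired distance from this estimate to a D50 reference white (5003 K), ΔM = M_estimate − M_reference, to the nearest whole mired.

ln t = (168 + 161.1) / 99.47 = 3.3085.
t = e^3.3085 = 27.345.
T = 100·t = 2735 K → 2750 K to the nearest 50 K.
M_estimate = 10⁶/2750 = 363.64; M_reference = 10⁶/5003 = 199.88.
ΔM = 363.64 − 199.88 = 163.76 → +164 mireds.

+164 mireds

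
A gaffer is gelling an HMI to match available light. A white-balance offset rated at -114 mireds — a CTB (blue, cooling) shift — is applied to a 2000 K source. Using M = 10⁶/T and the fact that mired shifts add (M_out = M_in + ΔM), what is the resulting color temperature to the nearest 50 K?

M_in = 10⁶/2000 = 500.00 mireds.
M_out = 500.00 + (-114) = 386.00 mireds.
T_out = 10⁶/386.00 = 2590.7 K → 2600 K.

2600 K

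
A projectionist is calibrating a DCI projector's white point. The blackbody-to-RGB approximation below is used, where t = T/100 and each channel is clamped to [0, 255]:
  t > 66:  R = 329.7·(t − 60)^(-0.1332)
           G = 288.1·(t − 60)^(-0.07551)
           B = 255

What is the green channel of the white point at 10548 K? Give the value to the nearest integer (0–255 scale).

t = 10548/100 = 105.48; the t > 66 branch applies.
G = 288.1·(105.48 − 60)^(-0.07551) = 288.1·45.48^(-0.07551) = 288.1·0.74958 = 215.954.
Rounded: 216.

216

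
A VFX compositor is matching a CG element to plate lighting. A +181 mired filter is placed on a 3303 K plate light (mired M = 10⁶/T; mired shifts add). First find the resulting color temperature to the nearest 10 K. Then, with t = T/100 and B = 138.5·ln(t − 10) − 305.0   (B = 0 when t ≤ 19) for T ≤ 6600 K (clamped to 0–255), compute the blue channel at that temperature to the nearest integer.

M_in = 10⁶/3303 = 302.76; M_out = 302.76 + (+181) = 483.76.
T_out = 10⁶/483.76 = 2067.2 K → 2070 K; t = 20.7.
B = 138.5·ln(20.7 − 10) − 305.0 = 138.5·ln 10.7 − 305.0 = 138.5·2.3702 − 305.0 = 23.279.
Rounded: 23.

23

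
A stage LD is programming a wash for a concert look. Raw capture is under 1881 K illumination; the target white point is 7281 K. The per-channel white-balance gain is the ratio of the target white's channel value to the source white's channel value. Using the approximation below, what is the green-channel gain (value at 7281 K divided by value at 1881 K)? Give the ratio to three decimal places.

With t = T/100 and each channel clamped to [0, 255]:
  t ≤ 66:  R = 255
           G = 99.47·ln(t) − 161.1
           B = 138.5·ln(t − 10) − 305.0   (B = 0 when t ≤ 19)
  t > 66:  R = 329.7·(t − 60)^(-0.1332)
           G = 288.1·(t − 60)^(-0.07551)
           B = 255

At 1881 K (t = 18.81):
  G = 99.47·ln 18.81 − 161.1 = 99.47·2.9344 − 161.1 = 130.784.
At 7281 K (t = 72.81):
  G = 288.1·(72.81 − 60)^(-0.07551) = 288.1·12.81^(-0.07551) = 288.1·0.82484 = 237.636.
Gain = 237.636 / 130.784 = 1.8170 → 1.817.

1.817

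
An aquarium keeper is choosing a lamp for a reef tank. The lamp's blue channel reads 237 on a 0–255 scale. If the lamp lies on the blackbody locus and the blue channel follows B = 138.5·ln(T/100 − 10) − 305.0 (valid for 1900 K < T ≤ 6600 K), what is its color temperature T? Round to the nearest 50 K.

ln(t − 10) = (237 + 305.0) / 138.5 = 3.9134.
t − 10 = e^3.9134 = 50.067, so t = 60.067.
T = 100·t = 6007 K → 6000 K to the nearest 50 K.

6000 K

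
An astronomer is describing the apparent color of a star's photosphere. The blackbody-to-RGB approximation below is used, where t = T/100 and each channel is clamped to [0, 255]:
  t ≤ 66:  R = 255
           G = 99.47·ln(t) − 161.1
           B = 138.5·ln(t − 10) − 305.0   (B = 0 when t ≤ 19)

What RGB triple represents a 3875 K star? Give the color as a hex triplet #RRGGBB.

t = 3875/100 = 38.75; the t ≤ 66 branch applies.
R = 255 by definition for t ≤ 66.
G = 99.47·ln 38.75 − 161.1 = 99.47·3.6571 − 161.1 = 202.675.
B = 138.5·ln(38.75 − 10) − 305.0 = 138.5·ln 28.75 − 305.0 = 138.5·3.3586 − 305.0 = 160.171.
Rounded: (255, 203, 160).
In hex: #FFCBA0.

#FFCBA0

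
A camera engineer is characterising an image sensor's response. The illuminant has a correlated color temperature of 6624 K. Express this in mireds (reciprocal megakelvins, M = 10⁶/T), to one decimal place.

151.0 mireds

M = 10⁶ / 6624 = 150.966 → 151.0 mireds.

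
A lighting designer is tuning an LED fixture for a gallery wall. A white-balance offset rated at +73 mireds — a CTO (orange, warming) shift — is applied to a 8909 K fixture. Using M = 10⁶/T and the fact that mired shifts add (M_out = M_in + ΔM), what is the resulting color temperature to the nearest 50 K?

M_in = 10⁶/8909 = 112.25 mireds.
M_out = 112.25 + (+73) = 185.25 mireds.
T_out = 10⁶/185.25 = 5398.2 K → 5400 K.

5400 K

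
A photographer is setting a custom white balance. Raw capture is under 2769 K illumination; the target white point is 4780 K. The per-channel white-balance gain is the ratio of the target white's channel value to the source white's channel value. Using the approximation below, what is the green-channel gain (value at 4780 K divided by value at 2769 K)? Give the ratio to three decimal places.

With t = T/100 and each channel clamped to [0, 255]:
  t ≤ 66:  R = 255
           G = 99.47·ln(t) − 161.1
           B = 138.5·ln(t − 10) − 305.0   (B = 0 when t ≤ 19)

At 2769 K (t = 27.69):
  G = 99.47·ln 27.69 − 161.1 = 99.47·3.3211 − 161.1 = 169.247.
At 4780 K (t = 47.8):
  G = 99.47·ln 47.8 − 161.1 = 99.47·3.8670 − 161.1 = 223.553.
Gain = 223.553 / 169.247 = 1.3209 → 1.321.

1.321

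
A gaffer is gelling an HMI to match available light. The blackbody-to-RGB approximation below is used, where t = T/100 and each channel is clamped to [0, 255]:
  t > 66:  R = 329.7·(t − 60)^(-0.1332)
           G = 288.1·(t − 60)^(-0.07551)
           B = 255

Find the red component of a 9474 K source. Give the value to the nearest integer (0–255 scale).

206

t = 9474/100 = 94.74; the t > 66 branch applies.
R = 329.7·(94.74 − 60)^(-0.1332) = 329.7·34.74^(-0.1332) = 329.7·0.62339 = 205.532.
Rounded: 206.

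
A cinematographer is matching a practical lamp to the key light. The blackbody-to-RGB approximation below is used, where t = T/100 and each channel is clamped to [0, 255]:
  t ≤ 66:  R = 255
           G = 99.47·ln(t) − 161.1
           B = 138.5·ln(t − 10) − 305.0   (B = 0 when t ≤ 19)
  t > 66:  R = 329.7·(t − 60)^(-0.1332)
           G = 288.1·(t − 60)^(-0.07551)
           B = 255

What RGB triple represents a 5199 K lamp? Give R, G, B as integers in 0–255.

t = 5199/100 = 51.99; the t ≤ 66 branch applies.
R = 255 by definition for t ≤ 66.
G = 99.47·ln 51.99 − 161.1 = 99.47·3.9511 − 161.1 = 231.911.
B = 138.5·ln(51.99 − 10) − 305.0 = 138.5·ln 41.99 − 305.0 = 138.5·3.7374 − 305.0 = 212.634.
Rounded: (255, 232, 213).

R=255, G=232, B=213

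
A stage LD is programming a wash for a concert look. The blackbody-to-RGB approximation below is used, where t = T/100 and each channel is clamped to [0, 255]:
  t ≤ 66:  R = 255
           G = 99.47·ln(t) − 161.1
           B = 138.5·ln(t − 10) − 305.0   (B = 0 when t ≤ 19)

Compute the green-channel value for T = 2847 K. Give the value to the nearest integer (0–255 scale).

t = 2847/100 = 28.47; the t ≤ 66 branch applies.
G = 99.47·ln 28.47 − 161.1 = 99.47·3.3489 − 161.1 = 172.010.
Rounded: 172.

172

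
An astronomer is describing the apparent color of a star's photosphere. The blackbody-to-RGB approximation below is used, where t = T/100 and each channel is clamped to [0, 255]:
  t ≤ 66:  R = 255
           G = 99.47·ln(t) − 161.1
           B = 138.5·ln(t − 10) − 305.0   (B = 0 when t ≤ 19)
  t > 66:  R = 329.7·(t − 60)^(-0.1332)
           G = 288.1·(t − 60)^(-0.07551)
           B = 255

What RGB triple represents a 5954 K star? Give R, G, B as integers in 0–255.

R=255, G=245, B=236

t = 5954/100 = 59.54; the t ≤ 66 branch applies.
R = 255 by definition for t ≤ 66.
G = 99.47·ln 59.54 − 161.1 = 99.47·4.0866 − 161.1 = 245.399.
B = 138.5·ln(59.54 − 10) − 305.0 = 138.5·ln 49.54 − 305.0 = 138.5·3.9028 − 305.0 = 235.535.
Rounded: (255, 245, 236).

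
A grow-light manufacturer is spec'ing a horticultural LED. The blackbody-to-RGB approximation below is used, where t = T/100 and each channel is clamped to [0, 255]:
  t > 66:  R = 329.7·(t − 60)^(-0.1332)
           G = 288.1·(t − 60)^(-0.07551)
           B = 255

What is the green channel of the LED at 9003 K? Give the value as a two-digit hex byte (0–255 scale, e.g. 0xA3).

t = 9003/100 = 90.03; the t > 66 branch applies.
G = 288.1·(90.03 − 60)^(-0.07551) = 288.1·30.03^(-0.07551) = 288.1·0.77345 = 222.830.
Rounded: 223; in hex, 0xDF.

0xDF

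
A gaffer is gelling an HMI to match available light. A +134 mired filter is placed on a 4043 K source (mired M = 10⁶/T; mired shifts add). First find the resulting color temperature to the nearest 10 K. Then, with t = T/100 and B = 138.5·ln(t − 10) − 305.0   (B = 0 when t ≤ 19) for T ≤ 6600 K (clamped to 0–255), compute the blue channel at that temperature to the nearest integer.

M_in = 10⁶/4043 = 247.34; M_out = 247.34 + (+134) = 381.34.
T_out = 10⁶/381.34 = 2622.3 K → 2620 K; t = 26.2.
B = 138.5·ln(26.2 − 10) − 305.0 = 138.5·ln 16.2 − 305.0 = 138.5·2.7850 − 305.0 = 80.724.
Rounded: 81.

81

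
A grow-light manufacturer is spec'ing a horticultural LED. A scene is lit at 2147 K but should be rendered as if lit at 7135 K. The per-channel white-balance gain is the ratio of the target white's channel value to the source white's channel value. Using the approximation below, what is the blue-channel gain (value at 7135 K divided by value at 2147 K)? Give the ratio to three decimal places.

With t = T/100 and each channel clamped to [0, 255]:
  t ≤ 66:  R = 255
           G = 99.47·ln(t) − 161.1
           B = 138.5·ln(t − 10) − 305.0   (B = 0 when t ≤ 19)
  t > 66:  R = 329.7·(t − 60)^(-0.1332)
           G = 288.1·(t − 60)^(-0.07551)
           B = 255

At 2147 K (t = 21.47):
  B = 138.5·ln(21.47 − 10) − 305.0 = 138.5·ln 11.47 − 305.0 = 138.5·2.4397 − 305.0 = 32.903.
At 7135 K (t = 71.35):
  B = 255 by definition for t > 66.
Gain = 255.000 / 32.903 = 7.7500 → 7.750.

7.750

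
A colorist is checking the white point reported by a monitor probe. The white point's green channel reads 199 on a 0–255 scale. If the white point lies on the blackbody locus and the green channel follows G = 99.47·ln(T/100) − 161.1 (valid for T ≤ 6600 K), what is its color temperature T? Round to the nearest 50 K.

ln t = (199 + 161.1) / 99.47 = 3.6202.
t = e^3.6202 = 37.345.
T = 100·t = 3734 K → 3750 K to the nearest 50 K.

3750 K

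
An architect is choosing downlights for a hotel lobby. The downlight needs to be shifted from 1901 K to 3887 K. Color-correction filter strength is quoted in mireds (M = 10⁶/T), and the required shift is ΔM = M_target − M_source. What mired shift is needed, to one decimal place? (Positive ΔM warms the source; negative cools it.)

M_source = 10⁶/1901 = 526.039; M_target = 10⁶/3887 = 257.268.
ΔM = 257.268 − 526.039 = -268.771 → -268.8 mireds, a cooling shift.

-268.8 mireds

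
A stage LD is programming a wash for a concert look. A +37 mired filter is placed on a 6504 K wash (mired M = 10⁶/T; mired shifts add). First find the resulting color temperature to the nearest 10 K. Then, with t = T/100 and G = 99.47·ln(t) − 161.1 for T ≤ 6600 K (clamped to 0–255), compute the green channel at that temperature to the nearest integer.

233

M_in = 10⁶/6504 = 153.75; M_out = 153.75 + (+37) = 190.75.
T_out = 10⁶/190.75 = 5242.4 K → 5240 K; t = 52.4.
G = 99.47·ln 52.4 − 161.1 = 99.47·3.9589 − 161.1 = 232.692.
Rounded: 233.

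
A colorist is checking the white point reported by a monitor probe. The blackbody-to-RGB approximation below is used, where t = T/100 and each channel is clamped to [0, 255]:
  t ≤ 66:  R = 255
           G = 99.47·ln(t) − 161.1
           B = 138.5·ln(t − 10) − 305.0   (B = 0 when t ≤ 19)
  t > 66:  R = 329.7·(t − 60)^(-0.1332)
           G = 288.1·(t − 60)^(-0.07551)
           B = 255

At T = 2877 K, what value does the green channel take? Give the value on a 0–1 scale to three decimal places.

t = 2877/100 = 28.77; the t ≤ 66 branch applies.
G = 99.47·ln 28.77 − 161.1 = 99.47·3.3593 − 161.1 = 173.053.
On a 0–1 scale: 173.053/255 = 0.6786 → 0.679.

0.679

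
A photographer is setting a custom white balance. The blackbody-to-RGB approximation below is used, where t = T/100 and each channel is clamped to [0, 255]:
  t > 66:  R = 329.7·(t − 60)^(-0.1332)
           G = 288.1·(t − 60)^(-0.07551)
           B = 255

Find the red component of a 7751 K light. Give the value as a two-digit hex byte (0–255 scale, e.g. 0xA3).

t = 7751/100 = 77.51; the t > 66 branch applies.
R = 329.7·(77.51 − 60)^(-0.1332) = 329.7·17.51^(-0.1332) = 329.7·0.68296 = 225.171.
Rounded: 225; in hex, 0xE1.

0xE1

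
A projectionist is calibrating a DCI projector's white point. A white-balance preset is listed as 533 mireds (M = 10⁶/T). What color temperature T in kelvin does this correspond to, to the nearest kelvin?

T = 10⁶ / 533 = 1876.17 K → 1876 K.

1876 K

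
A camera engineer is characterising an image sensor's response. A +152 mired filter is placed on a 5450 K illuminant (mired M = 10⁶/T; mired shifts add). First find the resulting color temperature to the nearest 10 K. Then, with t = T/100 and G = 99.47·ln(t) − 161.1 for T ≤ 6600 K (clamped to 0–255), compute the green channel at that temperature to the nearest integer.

M_in = 10⁶/5450 = 183.49; M_out = 183.49 + (+152) = 335.49.
T_out = 10⁶/335.49 = 2980.7 K → 2980 K; t = 29.8.
G = 99.47·ln 29.8 − 161.1 = 99.47·3.3945 − 161.1 = 176.552.
Rounded: 177.

177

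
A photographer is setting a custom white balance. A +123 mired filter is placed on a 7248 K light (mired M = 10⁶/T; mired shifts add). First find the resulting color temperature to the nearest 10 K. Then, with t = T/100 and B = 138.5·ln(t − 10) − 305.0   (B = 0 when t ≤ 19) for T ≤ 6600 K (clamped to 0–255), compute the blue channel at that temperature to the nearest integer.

158

M_in = 10⁶/7248 = 137.97; M_out = 137.97 + (+123) = 260.97.
T_out = 10⁶/260.97 = 3831.9 K → 3830 K; t = 38.3.
B = 138.5·ln(38.3 − 10) − 305.0 = 138.5·ln 28.3 − 305.0 = 138.5·3.3429 − 305.0 = 157.986.
Rounded: 158.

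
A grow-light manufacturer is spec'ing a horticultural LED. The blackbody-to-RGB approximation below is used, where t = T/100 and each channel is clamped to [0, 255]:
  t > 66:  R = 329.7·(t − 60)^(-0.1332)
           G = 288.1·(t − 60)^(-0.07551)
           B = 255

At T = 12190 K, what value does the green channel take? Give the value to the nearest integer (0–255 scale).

211

t = 12190/100 = 121.9; the t > 66 branch applies.
G = 288.1·(121.9 − 60)^(-0.07551) = 288.1·61.9^(-0.07551) = 288.1·0.73233 = 210.986.
Rounded: 211.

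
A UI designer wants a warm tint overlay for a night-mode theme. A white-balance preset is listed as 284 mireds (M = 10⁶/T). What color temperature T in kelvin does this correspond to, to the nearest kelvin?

3521 K

T = 10⁶ / 284 = 3521.13 K → 3521 K.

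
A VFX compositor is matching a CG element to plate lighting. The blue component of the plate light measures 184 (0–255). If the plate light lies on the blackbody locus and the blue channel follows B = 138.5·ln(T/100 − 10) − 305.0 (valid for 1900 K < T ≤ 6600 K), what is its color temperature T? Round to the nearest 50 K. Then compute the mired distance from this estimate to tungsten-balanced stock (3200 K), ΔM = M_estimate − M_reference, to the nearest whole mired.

ln(t − 10) = (184 + 305.0) / 138.5 = 3.5307.
t − 10 = e^3.5307 = 34.147, so t = 44.147.
T = 100·t = 4415 K → 4400 K to the nearest 50 K.
M_estimate = 10⁶/4400 = 227.27; M_reference = 10⁶/3200 = 312.50.
ΔM = 227.27 − 312.50 = -85.23 → -85 mireds.

-85 mireds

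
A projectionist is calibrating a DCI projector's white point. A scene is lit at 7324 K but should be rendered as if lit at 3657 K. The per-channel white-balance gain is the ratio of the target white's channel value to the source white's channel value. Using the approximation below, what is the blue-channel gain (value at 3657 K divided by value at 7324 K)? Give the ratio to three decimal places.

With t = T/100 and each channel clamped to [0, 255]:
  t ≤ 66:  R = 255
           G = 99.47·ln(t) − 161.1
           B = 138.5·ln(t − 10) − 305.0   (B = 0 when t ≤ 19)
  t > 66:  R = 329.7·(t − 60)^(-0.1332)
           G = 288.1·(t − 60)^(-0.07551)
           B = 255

At 7324 K (t = 73.24):
  B = 255 by definition for t > 66.
At 3657 K (t = 36.57):
  B = 138.5·ln(36.57 − 10) − 305.0 = 138.5·ln 26.57 − 305.0 = 138.5·3.2798 − 305.0 = 149.250.
Gain = 149.250 / 255.000 = 0.5853 → 0.585.

0.585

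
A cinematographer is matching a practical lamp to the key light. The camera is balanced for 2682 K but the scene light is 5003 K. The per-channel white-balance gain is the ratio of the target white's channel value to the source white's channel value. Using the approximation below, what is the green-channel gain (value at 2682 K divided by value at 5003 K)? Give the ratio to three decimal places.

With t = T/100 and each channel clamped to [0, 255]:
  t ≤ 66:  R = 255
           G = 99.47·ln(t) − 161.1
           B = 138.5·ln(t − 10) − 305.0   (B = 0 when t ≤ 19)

At 5003 K (t = 50.03):
  G = 99.47·ln 50.03 − 161.1 = 99.47·3.9126 − 161.1 = 228.089.
At 2682 K (t = 26.82):
  G = 99.47·ln 26.82 − 161.1 = 99.47·3.2891 − 161.1 = 166.072.
Gain = 166.072 / 228.089 = 0.7281 → 0.728.

0.728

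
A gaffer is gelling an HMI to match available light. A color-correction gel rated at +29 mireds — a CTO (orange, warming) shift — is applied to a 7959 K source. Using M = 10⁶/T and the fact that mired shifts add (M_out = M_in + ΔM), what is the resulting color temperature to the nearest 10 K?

6470 K

M_in = 10⁶/7959 = 125.64 mireds.
M_out = 125.64 + (+29) = 154.64 mireds.
T_out = 10⁶/154.64 = 6466.5 K → 6470 K.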